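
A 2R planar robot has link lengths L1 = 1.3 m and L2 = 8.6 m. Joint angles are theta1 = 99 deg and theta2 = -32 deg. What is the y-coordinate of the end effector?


Convert angles to radians: theta1 = 1.7279, theta2 = -0.5585
y = L1*sin(theta1) + L2*sin(theta1+theta2)
y = 1.284 + 7.9163
y = 9.2003


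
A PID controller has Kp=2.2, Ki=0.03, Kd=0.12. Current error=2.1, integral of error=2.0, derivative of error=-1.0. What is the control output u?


u = Kp*e + Ki*int(e) + Kd*de/dt
= 2.2*2.1 + 0.03*2.0 + 0.12*(-1.0)
= 4.62 + 0.06 + -0.12
= 4.56


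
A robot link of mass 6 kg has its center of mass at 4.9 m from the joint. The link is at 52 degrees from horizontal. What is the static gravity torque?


tau = m*g*L*cos(angle)
= 6 * 9.81 * 4.9 * cos(52 deg)
= 6 * 9.81 * 4.9 * 0.6157
= 177.5654 Nm


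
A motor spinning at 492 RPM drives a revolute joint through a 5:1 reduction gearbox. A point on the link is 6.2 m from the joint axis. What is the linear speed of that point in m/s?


omega_motor = 492 * 2*pi/60 = 51.5221 rad/s
omega_joint = omega_motor / 5 = 10.3044 rad/s
v = omega_joint * r = 10.3044 * 6.2
= 63.8874 m/s


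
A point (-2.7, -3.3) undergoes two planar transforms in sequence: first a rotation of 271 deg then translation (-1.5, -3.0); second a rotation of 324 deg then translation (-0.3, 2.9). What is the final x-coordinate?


After transform 1:
x1 = cos(271)*-2.7 - sin(271)*-3.3 + -1.5 = -4.8466
y1 = sin(271)*-2.7 + cos(271)*-3.3 + -3.0 = -0.358
After transform 2:
x2 = cos(324)*-4.8466 - sin(324)*-0.358 + -0.3
= -4.4314


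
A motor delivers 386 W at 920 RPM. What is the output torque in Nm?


omega = 920 * 2*pi/60 = 96.3422 rad/s
tau = P / omega = 386 / 96.3422
= 4.0066 Nm


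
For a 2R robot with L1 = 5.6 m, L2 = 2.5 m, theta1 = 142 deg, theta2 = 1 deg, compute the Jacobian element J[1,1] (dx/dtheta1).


J[1,1] = -L1*sin(t1) - L2*sin(t1+t2)
= -5.6*sin(142) - 2.5*sin(143)
= -4.9522


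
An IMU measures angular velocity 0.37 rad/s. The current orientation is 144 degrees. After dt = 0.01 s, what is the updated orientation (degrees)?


delta_theta = w * dt = 0.37 * 0.01 = 0.0037 rad
= 0.212 deg
theta_new = 144 + 0.212 = 144.212 deg


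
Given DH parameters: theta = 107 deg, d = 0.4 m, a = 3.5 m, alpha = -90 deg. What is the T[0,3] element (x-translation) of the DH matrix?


T[0,3] = a * cos(theta)
= 3.5 * cos(107 deg)
= 3.5 * -0.2924
= -1.0233


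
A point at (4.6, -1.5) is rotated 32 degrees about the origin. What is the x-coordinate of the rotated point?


x' = x*cos(theta) - y*sin(theta)
cos(32 deg) = 0.848, sin(32 deg) = 0.5299
x' = 4.6 * 0.848 - -1.5 * 0.5299
= 3.901 - -0.7949
= 4.6959


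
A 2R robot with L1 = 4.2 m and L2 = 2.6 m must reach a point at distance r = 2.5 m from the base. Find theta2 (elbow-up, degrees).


cos(theta2) = (r^2 - L1^2 - L2^2) / (2*L1*L2)
cos(theta2) = (6.25 - 17.64 - 6.76) / 21.84
cos(theta2) = -0.831044
theta2 = 146.2061 degrees


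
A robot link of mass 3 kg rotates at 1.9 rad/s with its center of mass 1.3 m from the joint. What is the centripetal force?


F = m * omega^2 * r
= 3 * 1.9^2 * 1.3
= 3 * 3.61 * 1.3
= 14.079 N


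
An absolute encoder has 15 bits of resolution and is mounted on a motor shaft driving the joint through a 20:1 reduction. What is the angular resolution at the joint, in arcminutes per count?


counts = 2^15 = 32768
effective counts at joint = 32768 * 20 = 655360
resolution = 360*60 / 655360
= 0.033 arcmin/count


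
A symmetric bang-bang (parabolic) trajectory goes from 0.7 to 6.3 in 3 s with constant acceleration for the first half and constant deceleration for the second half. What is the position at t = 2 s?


Symmetric rest-to-rest: each phase covers (pf-p0)/2 in time T/2. 0.5*a*(T/2)^2 = (pf-p0)/2 => a = 4*(pf-p0)/T^2
a = 4*(6.3-0.7)/3^2 = 2.4889
t = 2 is in the deceleration phase (t > T/2).
p = pf - 0.5*a*(T-t)^2 = 6.3 - 0.5*2.4889*1^2
= 5.0556


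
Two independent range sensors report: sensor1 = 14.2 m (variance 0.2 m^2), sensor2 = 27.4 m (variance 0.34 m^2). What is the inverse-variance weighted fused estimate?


w1 = (1/var1) / (1/var1 + 1/var2)
   = 5.0 / (5.0 + 2.9412) = 0.6296
w2 = 1 - w1 = 0.3704
fused = w1*s1 + w2*s2 = 8.9407 + 10.1481
= 19.0889 m


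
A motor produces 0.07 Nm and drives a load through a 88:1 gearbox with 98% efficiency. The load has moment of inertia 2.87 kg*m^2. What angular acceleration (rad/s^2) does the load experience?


tau_out = tau_motor * N * eta
= 0.07 * 88 * 0.98 = 6.0368 Nm
alpha = tau_out / I = 6.0368 / 2.87
= 2.1034 rad/s^2


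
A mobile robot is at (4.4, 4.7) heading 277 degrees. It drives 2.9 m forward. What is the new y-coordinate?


y_new = y0 + d*sin(theta)
= 4.7 + 2.9*sin(277)
= 4.7 + -2.8784
= 1.8216


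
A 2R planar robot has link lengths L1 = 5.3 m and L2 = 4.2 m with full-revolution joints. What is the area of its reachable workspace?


r_max = L1 + L2 = 9.5 m
r_min = |L1 - L2| = 1.1 m
Area = pi*(r_max^2 - r_min^2)
= pi*(90.25 - 1.21)
= pi * 89.04
= 279.7274 m^2


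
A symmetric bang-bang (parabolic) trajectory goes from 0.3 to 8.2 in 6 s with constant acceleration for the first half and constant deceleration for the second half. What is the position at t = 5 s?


Symmetric rest-to-rest: each phase covers (pf-p0)/2 in time T/2. 0.5*a*(T/2)^2 = (pf-p0)/2 => a = 4*(pf-p0)/T^2
a = 4*(8.2-0.3)/6^2 = 0.8778
t = 5 is in the deceleration phase (t > T/2).
p = pf - 0.5*a*(T-t)^2 = 8.2 - 0.5*0.8778*1^2
= 7.7611


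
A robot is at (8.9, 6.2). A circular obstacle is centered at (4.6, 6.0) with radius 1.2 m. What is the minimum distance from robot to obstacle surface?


center_dist = sqrt((8.9-4.6)^2 + (6.2-6.0)^2)
= sqrt(18.49 + 0.04)
= 4.3046
min_dist = center_dist - radius = 4.3046 - 1.2 = 3.1046 m


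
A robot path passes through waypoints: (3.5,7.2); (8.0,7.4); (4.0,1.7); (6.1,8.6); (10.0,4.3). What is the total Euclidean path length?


Segment lengths:
  seg1 = sqrt((4.5)^2 + (0.2)^2) = 4.5044
  seg2 = sqrt((-4.0)^2 + (-5.7)^2) = 6.9635
  seg3 = sqrt((2.1)^2 + (6.9)^2) = 7.2125
  seg4 = sqrt((3.9)^2 + (-4.3)^2) = 5.8052
Total = 24.4856


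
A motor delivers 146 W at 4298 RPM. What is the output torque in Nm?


omega = 4298 * 2*pi/60 = 450.0855 rad/s
tau = P / omega = 146 / 450.0855
= 0.3244 Nm


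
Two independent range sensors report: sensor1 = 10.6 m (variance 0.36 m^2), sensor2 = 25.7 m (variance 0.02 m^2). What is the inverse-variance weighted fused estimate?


w1 = (1/var1) / (1/var1 + 1/var2)
   = 2.7778 / (2.7778 + 50.0) = 0.0526
w2 = 1 - w1 = 0.9474
fused = w1*s1 + w2*s2 = 0.5579 + 24.3474
= 24.9053 m


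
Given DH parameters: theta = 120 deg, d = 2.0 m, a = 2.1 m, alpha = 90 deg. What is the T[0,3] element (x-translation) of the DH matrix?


T[0,3] = a * cos(theta)
= 2.1 * cos(120 deg)
= 2.1 * -0.5
= -1.05


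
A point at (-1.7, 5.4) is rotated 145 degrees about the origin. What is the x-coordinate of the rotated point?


x' = x*cos(theta) - y*sin(theta)
cos(145 deg) = -0.8192, sin(145 deg) = 0.5736
x' = -1.7 * -0.8192 - 5.4 * 0.5736
= 1.3926 - 3.0973
= -1.7048


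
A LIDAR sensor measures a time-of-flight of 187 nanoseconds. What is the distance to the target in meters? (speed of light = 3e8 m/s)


tof = 187 ns = 1.87e-07 s
dist = c * tof / 2
= 3e8 * 1.87e-07 / 2
= 28.05 m


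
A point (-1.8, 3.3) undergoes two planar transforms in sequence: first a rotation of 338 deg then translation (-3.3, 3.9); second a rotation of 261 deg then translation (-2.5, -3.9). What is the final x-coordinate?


After transform 1:
x1 = cos(338)*-1.8 - sin(338)*3.3 + -3.3 = -3.7327
y1 = sin(338)*-1.8 + cos(338)*3.3 + 3.9 = 7.634
After transform 2:
x2 = cos(261)*-3.7327 - sin(261)*7.634 + -2.5
= 5.6239


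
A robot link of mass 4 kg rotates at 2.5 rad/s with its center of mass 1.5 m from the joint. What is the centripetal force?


F = m * omega^2 * r
= 4 * 2.5^2 * 1.5
= 4 * 6.25 * 1.5
= 37.5 N


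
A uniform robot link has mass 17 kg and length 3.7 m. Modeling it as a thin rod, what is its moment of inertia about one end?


I = (1/3) * m * L^2
= (1/3) * 17 * 3.7^2
= 0.333333 * 17 * 13.69
= 77.5767 kg*m^2


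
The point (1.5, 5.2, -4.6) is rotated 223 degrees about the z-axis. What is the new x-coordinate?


Rotation about z-axis: x' = x*cos(theta) - y*sin(theta)
= 1.5 * -0.7314 - 5.2 * -0.682
= 2.4494


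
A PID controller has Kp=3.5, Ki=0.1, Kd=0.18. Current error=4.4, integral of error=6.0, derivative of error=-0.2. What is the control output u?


u = Kp*e + Ki*int(e) + Kd*de/dt
= 3.5*4.4 + 0.1*6.0 + 0.18*(-0.2)
= 15.4 + 0.6 + -0.036
= 15.964


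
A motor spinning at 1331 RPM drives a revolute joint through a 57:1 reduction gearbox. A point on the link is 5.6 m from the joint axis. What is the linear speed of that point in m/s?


omega_motor = 1331 * 2*pi/60 = 139.382 rad/s
omega_joint = omega_motor / 57 = 2.4453 rad/s
v = omega_joint * r = 2.4453 * 5.6
= 13.6937 m/s


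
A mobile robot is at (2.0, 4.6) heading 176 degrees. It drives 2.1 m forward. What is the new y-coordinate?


y_new = y0 + d*sin(theta)
= 4.6 + 2.1*sin(176)
= 4.6 + 0.1465
= 4.7465


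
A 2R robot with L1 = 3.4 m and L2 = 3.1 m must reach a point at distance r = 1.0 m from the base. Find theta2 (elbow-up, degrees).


cos(theta2) = (r^2 - L1^2 - L2^2) / (2*L1*L2)
cos(theta2) = (1.0 - 11.56 - 9.61) / 21.08
cos(theta2) = -0.956831
theta2 = 163.1035 degrees


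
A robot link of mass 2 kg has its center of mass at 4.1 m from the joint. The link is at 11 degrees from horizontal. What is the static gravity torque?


tau = m*g*L*cos(angle)
= 2 * 9.81 * 4.1 * cos(11 deg)
= 2 * 9.81 * 4.1 * 0.9816
= 78.9641 Nm


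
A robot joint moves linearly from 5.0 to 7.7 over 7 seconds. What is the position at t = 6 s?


s = t/T = 6/7 = 0.8571
p(t) = p0 + (pf-p0)*s
= 5.0 + (7.7 - 5.0) * 0.8571
= 7.3143


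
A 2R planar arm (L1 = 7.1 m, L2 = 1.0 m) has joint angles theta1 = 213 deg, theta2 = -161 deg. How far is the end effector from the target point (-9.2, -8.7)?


End effector via forward kinematics:
x = L1*cos(t1) + L2*cos(t1+t2) = -5.3389
y = L1*sin(t1) + L2*sin(t1+t2) = -3.0789
Distance to target:
d = sqrt((-9.2 - -5.3389)^2 + (-8.7 - -3.0789)^2)
= sqrt(14.9081 + 31.5965)
= 6.8194 m


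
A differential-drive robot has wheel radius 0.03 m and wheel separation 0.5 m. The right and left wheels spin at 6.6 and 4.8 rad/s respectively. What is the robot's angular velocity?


vR = r*wR = 0.03*6.6 = 0.198 m/s
vL = r*wL = 0.03*4.8 = 0.144 m/s
v = (vR+vL)/2 = 0.171 m/s
omega = (vR-vL)/L = 0.108 rad/s
angular velocity = 0.108 rad/s


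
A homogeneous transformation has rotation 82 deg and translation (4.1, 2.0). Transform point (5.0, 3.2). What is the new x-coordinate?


x' = cos(theta)*px - sin(theta)*py + tx
= 0.1392*5.0 - 0.9903*3.2 + 4.1
= 1.627


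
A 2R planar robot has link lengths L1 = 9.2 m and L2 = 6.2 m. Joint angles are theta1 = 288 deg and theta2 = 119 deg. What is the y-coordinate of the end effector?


Convert angles to radians: theta1 = 5.0265, theta2 = 2.0769
y = L1*sin(theta1) + L2*sin(theta1+theta2)
y = -8.7497 + 4.5344
y = -4.2153


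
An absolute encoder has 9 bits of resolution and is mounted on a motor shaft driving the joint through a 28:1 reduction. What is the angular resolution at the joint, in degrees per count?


counts = 2^9 = 512
effective counts at joint = 512 * 28 = 14336
resolution = 360 / 14336
= 0.0251 deg/count


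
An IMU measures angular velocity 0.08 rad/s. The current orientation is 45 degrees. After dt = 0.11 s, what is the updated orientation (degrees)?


delta_theta = w * dt = 0.08 * 0.11 = 0.0088 rad
= 0.5042 deg
theta_new = 45 + 0.5042 = 45.5042 deg


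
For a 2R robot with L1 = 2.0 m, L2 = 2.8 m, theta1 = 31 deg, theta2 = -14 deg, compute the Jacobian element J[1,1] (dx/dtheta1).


J[1,1] = -L1*sin(t1) - L2*sin(t1+t2)
= -2.0*sin(31) - 2.8*sin(17)
= -1.8487


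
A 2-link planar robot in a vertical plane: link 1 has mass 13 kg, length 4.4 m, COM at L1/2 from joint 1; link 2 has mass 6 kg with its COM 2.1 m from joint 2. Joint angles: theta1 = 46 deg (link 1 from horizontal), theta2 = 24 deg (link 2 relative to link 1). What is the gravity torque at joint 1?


Horizontal distance from joint 1 to link-1 COM:
  x_c1 = (L1/2)*cos(t1) = 2.2 * 0.6947 = 1.5282 m
Horizontal distance from joint 1 to link-2 COM:
  x_c2 = L1*cos(t1) + Lc2*cos(t1+t2)
       = 4.4*0.6947 + 2.1*0.342 = 3.7747 m
tau1 = m1*g*x_c1 + m2*g*x_c2
     = 13*9.81*1.5282 + 6*9.81*3.7747
     = 194.8975 + 222.1811
     = 417.0787 Nm


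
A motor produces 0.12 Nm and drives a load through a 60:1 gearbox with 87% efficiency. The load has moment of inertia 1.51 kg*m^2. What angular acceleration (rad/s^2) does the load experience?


tau_out = tau_motor * N * eta
= 0.12 * 60 * 0.87 = 6.264 Nm
alpha = tau_out / I = 6.264 / 1.51
= 4.1483 rad/s^2


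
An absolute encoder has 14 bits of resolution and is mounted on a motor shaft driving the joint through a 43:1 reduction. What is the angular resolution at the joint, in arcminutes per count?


counts = 2^14 = 16384
effective counts at joint = 16384 * 43 = 704512
resolution = 360*60 / 704512
= 0.0307 arcmin/count


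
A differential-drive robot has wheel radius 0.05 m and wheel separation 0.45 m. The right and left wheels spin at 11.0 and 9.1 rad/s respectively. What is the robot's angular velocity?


vR = r*wR = 0.05*11.0 = 0.55 m/s
vL = r*wL = 0.05*9.1 = 0.455 m/s
v = (vR+vL)/2 = 0.5025 m/s
omega = (vR-vL)/L = 0.2111 rad/s
angular velocity = 0.2111 rad/s


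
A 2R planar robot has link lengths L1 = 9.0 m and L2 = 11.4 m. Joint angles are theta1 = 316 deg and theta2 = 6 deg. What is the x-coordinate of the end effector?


Convert angles to radians: theta1 = 5.5152, theta2 = 0.1047
x = L1*cos(theta1) + L2*cos(theta1+theta2)
x = 6.4741 + 8.9833
x = 15.4574


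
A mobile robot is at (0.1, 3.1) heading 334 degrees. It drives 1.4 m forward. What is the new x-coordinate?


x_new = x0 + d*cos(theta)
= 0.1 + 1.4*cos(334)
= 0.1 + 1.2583
= 1.3583


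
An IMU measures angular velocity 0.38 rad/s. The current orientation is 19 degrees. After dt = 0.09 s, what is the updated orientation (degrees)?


delta_theta = w * dt = 0.38 * 0.09 = 0.0342 rad
= 1.9595 deg
theta_new = 19 + 1.9595 = 20.9595 deg


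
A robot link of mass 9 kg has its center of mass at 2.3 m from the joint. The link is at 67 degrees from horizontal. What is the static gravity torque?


tau = m*g*L*cos(angle)
= 9 * 9.81 * 2.3 * cos(67 deg)
= 9 * 9.81 * 2.3 * 0.3907
= 79.3446 Nm


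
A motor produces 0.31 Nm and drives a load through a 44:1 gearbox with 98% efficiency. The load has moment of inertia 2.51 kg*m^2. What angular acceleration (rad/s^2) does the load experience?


tau_out = tau_motor * N * eta
= 0.31 * 44 * 0.98 = 13.3672 Nm
alpha = tau_out / I = 13.3672 / 2.51
= 5.3256 rad/s^2


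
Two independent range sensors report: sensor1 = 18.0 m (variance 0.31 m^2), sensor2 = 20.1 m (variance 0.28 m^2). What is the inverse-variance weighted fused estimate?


w1 = (1/var1) / (1/var1 + 1/var2)
   = 3.2258 / (3.2258 + 3.5714) = 0.4746
w2 = 1 - w1 = 0.5254
fused = w1*s1 + w2*s2 = 8.5424 + 10.561
= 19.1034 m


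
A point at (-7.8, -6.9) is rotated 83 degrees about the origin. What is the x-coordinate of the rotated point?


x' = x*cos(theta) - y*sin(theta)
cos(83 deg) = 0.1219, sin(83 deg) = 0.9925
x' = -7.8 * 0.1219 - -6.9 * 0.9925
= -0.9506 - -6.8486
= 5.898


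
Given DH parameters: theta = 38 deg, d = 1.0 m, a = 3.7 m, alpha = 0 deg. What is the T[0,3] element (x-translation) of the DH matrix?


T[0,3] = a * cos(theta)
= 3.7 * cos(38 deg)
= 3.7 * 0.788
= 2.9156


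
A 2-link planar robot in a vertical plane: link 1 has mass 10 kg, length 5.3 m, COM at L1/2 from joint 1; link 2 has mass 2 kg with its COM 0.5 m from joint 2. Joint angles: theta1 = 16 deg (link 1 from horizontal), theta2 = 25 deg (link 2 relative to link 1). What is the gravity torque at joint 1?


Horizontal distance from joint 1 to link-1 COM:
  x_c1 = (L1/2)*cos(t1) = 2.65 * 0.9613 = 2.5473 m
Horizontal distance from joint 1 to link-2 COM:
  x_c2 = L1*cos(t1) + Lc2*cos(t1+t2)
       = 5.3*0.9613 + 0.5*0.7547 = 5.472 m
tau1 = m1*g*x_c1 + m2*g*x_c2
     = 10*9.81*2.5473 + 2*9.81*5.472
     = 249.8944 + 107.3615
     = 357.2559 Nm


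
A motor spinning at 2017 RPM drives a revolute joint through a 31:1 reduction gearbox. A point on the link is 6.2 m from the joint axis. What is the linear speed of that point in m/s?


omega_motor = 2017 * 2*pi/60 = 211.2197 rad/s
omega_joint = omega_motor / 31 = 6.8135 rad/s
v = omega_joint * r = 6.8135 * 6.2
= 42.2439 m/s


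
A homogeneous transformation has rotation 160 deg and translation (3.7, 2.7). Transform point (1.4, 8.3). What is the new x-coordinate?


x' = cos(theta)*px - sin(theta)*py + tx
= -0.9397*1.4 - 0.342*8.3 + 3.7
= -0.4543


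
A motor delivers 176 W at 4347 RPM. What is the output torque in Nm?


omega = 4347 * 2*pi/60 = 455.2168 rad/s
tau = P / omega = 176 / 455.2168
= 0.3866 Nm


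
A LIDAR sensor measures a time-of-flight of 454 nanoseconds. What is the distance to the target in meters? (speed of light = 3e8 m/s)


tof = 454 ns = 4.54e-07 s
dist = c * tof / 2
= 3e8 * 4.54e-07 / 2
= 68.1 m


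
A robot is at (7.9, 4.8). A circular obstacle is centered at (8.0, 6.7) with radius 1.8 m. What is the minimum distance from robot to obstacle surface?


center_dist = sqrt((7.9-8.0)^2 + (4.8-6.7)^2)
= sqrt(0.01 + 3.61)
= 1.9026
min_dist = center_dist - radius = 1.9026 - 1.8 = 0.1026 m


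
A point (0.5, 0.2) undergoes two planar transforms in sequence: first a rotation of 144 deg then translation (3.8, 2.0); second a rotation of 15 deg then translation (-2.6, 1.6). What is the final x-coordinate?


After transform 1:
x1 = cos(144)*0.5 - sin(144)*0.2 + 3.8 = 3.2779
y1 = sin(144)*0.5 + cos(144)*0.2 + 2.0 = 2.1321
After transform 2:
x2 = cos(15)*3.2779 - sin(15)*2.1321 + -2.6
= 0.0144


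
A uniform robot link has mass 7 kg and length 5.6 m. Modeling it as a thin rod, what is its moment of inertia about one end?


I = (1/3) * m * L^2
= (1/3) * 7 * 5.6^2
= 0.333333 * 7 * 31.36
= 73.1733 kg*m^2


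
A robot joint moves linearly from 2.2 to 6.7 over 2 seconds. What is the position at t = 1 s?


s = t/T = 1/2 = 0.5
p(t) = p0 + (pf-p0)*s
= 2.2 + (6.7 - 2.2) * 0.5
= 4.45


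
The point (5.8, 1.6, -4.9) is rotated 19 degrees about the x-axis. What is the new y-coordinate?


Rotation about x-axis: y' = y*cos(theta) - z*sin(theta)
= 1.6 * 0.9455 - -4.9 * 0.3256
= 3.1081


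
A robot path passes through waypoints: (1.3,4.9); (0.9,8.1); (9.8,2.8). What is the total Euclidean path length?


Segment lengths:
  seg1 = sqrt((-0.4)^2 + (3.2)^2) = 3.2249
  seg2 = sqrt((8.9)^2 + (-5.3)^2) = 10.3586
Total = 13.5835


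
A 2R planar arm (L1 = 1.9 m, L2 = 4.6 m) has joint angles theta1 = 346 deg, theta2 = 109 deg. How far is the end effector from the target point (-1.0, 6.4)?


End effector via forward kinematics:
x = L1*cos(t1) + L2*cos(t1+t2) = 1.4426
y = L1*sin(t1) + L2*sin(t1+t2) = 4.1228
Distance to target:
d = sqrt((-1.0 - 1.4426)^2 + (6.4 - 4.1228)^2)
= sqrt(5.9665 + 5.1854)
= 3.3395 m


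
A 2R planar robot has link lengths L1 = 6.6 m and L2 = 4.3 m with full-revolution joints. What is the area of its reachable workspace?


r_max = L1 + L2 = 10.9 m
r_min = |L1 - L2| = 2.3 m
Area = pi*(r_max^2 - r_min^2)
= pi*(118.81 - 5.29)
= pi * 113.52
= 356.6336 m^2


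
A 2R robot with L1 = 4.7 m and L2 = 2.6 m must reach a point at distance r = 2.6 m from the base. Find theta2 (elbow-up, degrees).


cos(theta2) = (r^2 - L1^2 - L2^2) / (2*L1*L2)
cos(theta2) = (6.76 - 22.09 - 6.76) / 24.44
cos(theta2) = -0.903846
theta2 = 154.6683 degrees


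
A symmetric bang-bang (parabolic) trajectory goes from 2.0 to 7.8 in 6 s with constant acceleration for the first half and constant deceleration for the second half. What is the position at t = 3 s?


Symmetric rest-to-rest: each phase covers (pf-p0)/2 in time T/2. 0.5*a*(T/2)^2 = (pf-p0)/2 => a = 4*(pf-p0)/T^2
a = 4*(7.8-2.0)/6^2 = 0.6444
t = 3 is in the acceleration phase (t <= T/2).
p = p0 + 0.5*a*t^2 = 2.0 + 0.5*0.6444*3^2
= 4.9


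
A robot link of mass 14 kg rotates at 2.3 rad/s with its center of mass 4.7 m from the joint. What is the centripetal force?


F = m * omega^2 * r
= 14 * 2.3^2 * 4.7
= 14 * 5.29 * 4.7
= 348.082 N


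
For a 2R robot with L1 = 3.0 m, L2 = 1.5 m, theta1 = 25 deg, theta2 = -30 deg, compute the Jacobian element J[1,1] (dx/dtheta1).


J[1,1] = -L1*sin(t1) - L2*sin(t1+t2)
= -3.0*sin(25) - 1.5*sin(-5)
= -1.1371


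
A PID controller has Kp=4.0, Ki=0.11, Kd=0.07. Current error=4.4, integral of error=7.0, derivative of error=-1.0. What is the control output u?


u = Kp*e + Ki*int(e) + Kd*de/dt
= 4.0*4.4 + 0.11*7.0 + 0.07*(-1.0)
= 17.6 + 0.77 + -0.07
= 18.3


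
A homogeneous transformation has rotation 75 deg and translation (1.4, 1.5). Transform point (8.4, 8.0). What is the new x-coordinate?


x' = cos(theta)*px - sin(theta)*py + tx
= 0.2588*8.4 - 0.9659*8.0 + 1.4
= -4.1533


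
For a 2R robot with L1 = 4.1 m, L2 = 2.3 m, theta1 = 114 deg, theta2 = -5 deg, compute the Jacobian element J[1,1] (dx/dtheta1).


J[1,1] = -L1*sin(t1) - L2*sin(t1+t2)
= -4.1*sin(114) - 2.3*sin(109)
= -5.9202


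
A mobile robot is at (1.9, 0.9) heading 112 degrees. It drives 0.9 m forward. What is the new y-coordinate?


y_new = y0 + d*sin(theta)
= 0.9 + 0.9*sin(112)
= 0.9 + 0.8345
= 1.7345


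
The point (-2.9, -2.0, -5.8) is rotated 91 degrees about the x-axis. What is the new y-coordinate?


Rotation about x-axis: y' = y*cos(theta) - z*sin(theta)
= -2.0 * -0.0175 - -5.8 * 0.9998
= 5.834


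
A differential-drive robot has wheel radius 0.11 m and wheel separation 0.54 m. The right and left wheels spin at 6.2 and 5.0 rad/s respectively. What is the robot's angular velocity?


vR = r*wR = 0.11*6.2 = 0.682 m/s
vL = r*wL = 0.11*5.0 = 0.55 m/s
v = (vR+vL)/2 = 0.616 m/s
omega = (vR-vL)/L = 0.2444 rad/s
angular velocity = 0.2444 rad/s


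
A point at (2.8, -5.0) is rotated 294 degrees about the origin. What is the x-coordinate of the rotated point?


x' = x*cos(theta) - y*sin(theta)
cos(294 deg) = 0.4067, sin(294 deg) = -0.9135
x' = 2.8 * 0.4067 - -5.0 * -0.9135
= 1.1389 - 4.5677
= -3.4289


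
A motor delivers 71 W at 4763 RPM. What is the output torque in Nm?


omega = 4763 * 2*pi/60 = 498.7802 rad/s
tau = P / omega = 71 / 498.7802
= 0.1423 Nm


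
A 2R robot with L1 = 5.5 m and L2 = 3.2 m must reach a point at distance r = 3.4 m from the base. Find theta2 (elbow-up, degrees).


cos(theta2) = (r^2 - L1^2 - L2^2) / (2*L1*L2)
cos(theta2) = (11.56 - 30.25 - 10.24) / 35.2
cos(theta2) = -0.821875
theta2 = 145.2729 degrees


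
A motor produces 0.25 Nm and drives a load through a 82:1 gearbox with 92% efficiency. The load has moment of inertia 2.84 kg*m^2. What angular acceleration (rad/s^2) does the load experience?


tau_out = tau_motor * N * eta
= 0.25 * 82 * 0.92 = 18.86 Nm
alpha = tau_out / I = 18.86 / 2.84
= 6.6408 rad/s^2


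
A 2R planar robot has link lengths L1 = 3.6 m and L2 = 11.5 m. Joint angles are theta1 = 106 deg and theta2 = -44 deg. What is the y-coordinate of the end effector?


Convert angles to radians: theta1 = 1.85, theta2 = -0.7679
y = L1*sin(theta1) + L2*sin(theta1+theta2)
y = 3.4605 + 10.1539
y = 13.6144


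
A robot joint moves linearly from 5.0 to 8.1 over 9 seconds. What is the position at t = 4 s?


s = t/T = 4/9 = 0.4444
p(t) = p0 + (pf-p0)*s
= 5.0 + (8.1 - 5.0) * 0.4444
= 6.3778


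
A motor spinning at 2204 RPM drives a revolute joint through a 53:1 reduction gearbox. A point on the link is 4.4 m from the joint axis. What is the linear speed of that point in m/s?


omega_motor = 2204 * 2*pi/60 = 230.8023 rad/s
omega_joint = omega_motor / 53 = 4.3548 rad/s
v = omega_joint * r = 4.3548 * 4.4
= 19.1609 m/s


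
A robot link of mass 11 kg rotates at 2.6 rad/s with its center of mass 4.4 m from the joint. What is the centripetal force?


F = m * omega^2 * r
= 11 * 2.6^2 * 4.4
= 11 * 6.76 * 4.4
= 327.184 N


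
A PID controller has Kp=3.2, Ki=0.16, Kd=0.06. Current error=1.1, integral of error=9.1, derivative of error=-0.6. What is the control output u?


u = Kp*e + Ki*int(e) + Kd*de/dt
= 3.2*1.1 + 0.16*9.1 + 0.06*(-0.6)
= 3.52 + 1.456 + -0.036
= 4.94


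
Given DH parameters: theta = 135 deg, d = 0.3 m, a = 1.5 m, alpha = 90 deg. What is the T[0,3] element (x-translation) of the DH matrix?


T[0,3] = a * cos(theta)
= 1.5 * cos(135 deg)
= 1.5 * -0.7071
= -1.0607


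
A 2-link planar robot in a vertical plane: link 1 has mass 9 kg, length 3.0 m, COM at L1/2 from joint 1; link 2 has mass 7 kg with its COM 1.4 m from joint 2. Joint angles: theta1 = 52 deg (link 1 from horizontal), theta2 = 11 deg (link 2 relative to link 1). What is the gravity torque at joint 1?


Horizontal distance from joint 1 to link-1 COM:
  x_c1 = (L1/2)*cos(t1) = 1.5 * 0.6157 = 0.9235 m
Horizontal distance from joint 1 to link-2 COM:
  x_c2 = L1*cos(t1) + Lc2*cos(t1+t2)
       = 3.0*0.6157 + 1.4*0.454 = 2.4826 m
tau1 = m1*g*x_c1 + m2*g*x_c2
     = 9*9.81*0.9235 + 7*9.81*2.4826
     = 81.5351 + 170.4782
     = 252.0133 Nm


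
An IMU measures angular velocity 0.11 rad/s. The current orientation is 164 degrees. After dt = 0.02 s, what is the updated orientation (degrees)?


delta_theta = w * dt = 0.11 * 0.02 = 0.0022 rad
= 0.1261 deg
theta_new = 164 + 0.1261 = 164.1261 deg


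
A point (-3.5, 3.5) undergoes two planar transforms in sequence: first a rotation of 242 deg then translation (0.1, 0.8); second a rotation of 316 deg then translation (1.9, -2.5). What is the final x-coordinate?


After transform 1:
x1 = cos(242)*-3.5 - sin(242)*3.5 + 0.1 = 4.8335
y1 = sin(242)*-3.5 + cos(242)*3.5 + 0.8 = 2.2472
After transform 2:
x2 = cos(316)*4.8335 - sin(316)*2.2472 + 1.9
= 6.9379


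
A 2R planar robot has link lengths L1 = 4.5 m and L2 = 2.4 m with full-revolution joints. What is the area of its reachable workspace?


r_max = L1 + L2 = 6.9 m
r_min = |L1 - L2| = 2.1 m
Area = pi*(r_max^2 - r_min^2)
= pi*(47.61 - 4.41)
= pi * 43.2
= 135.7168 m^2


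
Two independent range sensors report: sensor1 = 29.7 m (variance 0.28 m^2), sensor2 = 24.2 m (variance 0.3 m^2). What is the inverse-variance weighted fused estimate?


w1 = (1/var1) / (1/var1 + 1/var2)
   = 3.5714 / (3.5714 + 3.3333) = 0.5172
w2 = 1 - w1 = 0.4828
fused = w1*s1 + w2*s2 = 15.3621 + 11.6828
= 27.0448 m


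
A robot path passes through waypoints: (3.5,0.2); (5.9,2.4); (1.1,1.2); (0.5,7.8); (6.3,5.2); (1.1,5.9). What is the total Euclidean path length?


Segment lengths:
  seg1 = sqrt((2.4)^2 + (2.2)^2) = 3.2558
  seg2 = sqrt((-4.8)^2 + (-1.2)^2) = 4.9477
  seg3 = sqrt((-0.6)^2 + (6.6)^2) = 6.6272
  seg4 = sqrt((5.8)^2 + (-2.6)^2) = 6.3561
  seg5 = sqrt((-5.2)^2 + (0.7)^2) = 5.2469
Total = 26.4337


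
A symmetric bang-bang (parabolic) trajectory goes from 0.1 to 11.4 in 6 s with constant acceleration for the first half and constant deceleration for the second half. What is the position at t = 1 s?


Symmetric rest-to-rest: each phase covers (pf-p0)/2 in time T/2. 0.5*a*(T/2)^2 = (pf-p0)/2 => a = 4*(pf-p0)/T^2
a = 4*(11.4-0.1)/6^2 = 1.2556
t = 1 is in the acceleration phase (t <= T/2).
p = p0 + 0.5*a*t^2 = 0.1 + 0.5*1.2556*1^2
= 0.7278


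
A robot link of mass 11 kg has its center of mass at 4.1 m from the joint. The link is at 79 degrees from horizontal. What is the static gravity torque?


tau = m*g*L*cos(angle)
= 11 * 9.81 * 4.1 * cos(79 deg)
= 11 * 9.81 * 4.1 * 0.1908
= 84.4198 Nm


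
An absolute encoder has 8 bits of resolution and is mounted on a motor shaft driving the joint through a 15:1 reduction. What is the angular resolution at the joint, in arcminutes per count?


counts = 2^8 = 256
effective counts at joint = 256 * 15 = 3840
resolution = 360*60 / 3840
= 5.625 arcmin/count


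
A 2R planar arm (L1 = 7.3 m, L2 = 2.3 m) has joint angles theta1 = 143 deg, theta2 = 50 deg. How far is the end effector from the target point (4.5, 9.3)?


End effector via forward kinematics:
x = L1*cos(t1) + L2*cos(t1+t2) = -8.0711
y = L1*sin(t1) + L2*sin(t1+t2) = 3.8759
Distance to target:
d = sqrt((4.5 - -8.0711)^2 + (9.3 - 3.8759)^2)
= sqrt(158.0323 + 29.4213)
= 13.6914 m


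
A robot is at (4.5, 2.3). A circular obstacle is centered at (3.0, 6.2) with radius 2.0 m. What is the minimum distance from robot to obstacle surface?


center_dist = sqrt((4.5-3.0)^2 + (2.3-6.2)^2)
= sqrt(2.25 + 15.21)
= 4.1785
min_dist = center_dist - radius = 4.1785 - 2.0 = 2.1785 m


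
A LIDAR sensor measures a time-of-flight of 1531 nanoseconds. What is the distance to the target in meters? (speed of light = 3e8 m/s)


tof = 1531 ns = 1.531e-06 s
dist = c * tof / 2
= 3e8 * 1.531e-06 / 2
= 229.65 m


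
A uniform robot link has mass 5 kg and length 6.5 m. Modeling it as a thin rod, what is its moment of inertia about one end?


I = (1/3) * m * L^2
= (1/3) * 5 * 6.5^2
= 0.333333 * 5 * 42.25
= 70.4167 kg*m^2


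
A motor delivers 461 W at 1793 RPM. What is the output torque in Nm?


omega = 1793 * 2*pi/60 = 187.7625 rad/s
tau = P / omega = 461 / 187.7625
= 2.4552 Nm


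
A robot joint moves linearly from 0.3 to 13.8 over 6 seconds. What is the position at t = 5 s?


s = t/T = 5/6 = 0.8333
p(t) = p0 + (pf-p0)*s
= 0.3 + (13.8 - 0.3) * 0.8333
= 11.55


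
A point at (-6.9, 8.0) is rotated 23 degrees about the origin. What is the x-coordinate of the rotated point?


x' = x*cos(theta) - y*sin(theta)
cos(23 deg) = 0.9205, sin(23 deg) = 0.3907
x' = -6.9 * 0.9205 - 8.0 * 0.3907
= -6.3515 - 3.1258
= -9.4773


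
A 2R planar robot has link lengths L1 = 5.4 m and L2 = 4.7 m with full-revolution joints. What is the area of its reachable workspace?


r_max = L1 + L2 = 10.1 m
r_min = |L1 - L2| = 0.7 m
Area = pi*(r_max^2 - r_min^2)
= pi*(102.01 - 0.49)
= pi * 101.52
= 318.9345 m^2


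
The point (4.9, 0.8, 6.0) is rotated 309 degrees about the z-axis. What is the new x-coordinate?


Rotation about z-axis: x' = x*cos(theta) - y*sin(theta)
= 4.9 * 0.6293 - 0.8 * -0.7771
= 3.7054


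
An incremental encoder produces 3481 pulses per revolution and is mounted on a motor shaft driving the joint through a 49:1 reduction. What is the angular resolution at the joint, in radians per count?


counts per rev = 3481
effective counts at joint = 3481 * 49 = 170569
resolution = 2*pi / 170569
= 3.6837e-05 rad/count


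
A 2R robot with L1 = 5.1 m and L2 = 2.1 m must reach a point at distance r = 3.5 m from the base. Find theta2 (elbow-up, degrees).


cos(theta2) = (r^2 - L1^2 - L2^2) / (2*L1*L2)
cos(theta2) = (12.25 - 26.01 - 4.41) / 21.42
cos(theta2) = -0.848273
theta2 = 148.0243 degrees


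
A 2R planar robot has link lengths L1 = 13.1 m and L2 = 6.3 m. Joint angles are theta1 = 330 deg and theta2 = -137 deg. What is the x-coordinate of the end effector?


Convert angles to radians: theta1 = 5.7596, theta2 = -2.3911
x = L1*cos(theta1) + L2*cos(theta1+theta2)
x = 11.3449 + -6.1385
x = 5.2064


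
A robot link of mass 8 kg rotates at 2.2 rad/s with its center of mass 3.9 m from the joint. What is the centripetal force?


F = m * omega^2 * r
= 8 * 2.2^2 * 3.9
= 8 * 4.84 * 3.9
= 151.008 N


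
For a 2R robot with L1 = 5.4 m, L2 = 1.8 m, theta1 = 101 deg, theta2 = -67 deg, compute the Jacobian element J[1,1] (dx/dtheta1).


J[1,1] = -L1*sin(t1) - L2*sin(t1+t2)
= -5.4*sin(101) - 1.8*sin(34)
= -6.3073


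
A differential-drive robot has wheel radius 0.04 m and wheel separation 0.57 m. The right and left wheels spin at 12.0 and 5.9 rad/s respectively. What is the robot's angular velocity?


vR = r*wR = 0.04*12.0 = 0.48 m/s
vL = r*wL = 0.04*5.9 = 0.236 m/s
v = (vR+vL)/2 = 0.358 m/s
omega = (vR-vL)/L = 0.4281 rad/s
angular velocity = 0.4281 rad/s


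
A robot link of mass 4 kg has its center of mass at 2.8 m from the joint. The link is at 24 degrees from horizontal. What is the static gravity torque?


tau = m*g*L*cos(angle)
= 4 * 9.81 * 2.8 * cos(24 deg)
= 4 * 9.81 * 2.8 * 0.9135
= 100.3731 Nm


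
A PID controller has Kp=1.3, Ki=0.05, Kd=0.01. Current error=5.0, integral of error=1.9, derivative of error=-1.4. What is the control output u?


u = Kp*e + Ki*int(e) + Kd*de/dt
= 1.3*5.0 + 0.05*1.9 + 0.01*(-1.4)
= 6.5 + 0.095 + -0.014
= 6.581


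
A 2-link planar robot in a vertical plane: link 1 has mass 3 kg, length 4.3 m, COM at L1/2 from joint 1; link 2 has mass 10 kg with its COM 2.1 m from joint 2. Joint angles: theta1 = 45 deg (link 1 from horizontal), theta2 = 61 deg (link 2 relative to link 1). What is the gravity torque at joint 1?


Horizontal distance from joint 1 to link-1 COM:
  x_c1 = (L1/2)*cos(t1) = 2.15 * 0.7071 = 1.5203 m
Horizontal distance from joint 1 to link-2 COM:
  x_c2 = L1*cos(t1) + Lc2*cos(t1+t2)
       = 4.3*0.7071 + 2.1*-0.2756 = 2.4617 m
tau1 = m1*g*x_c1 + m2*g*x_c2
     = 3*9.81*1.5203 + 10*9.81*2.4617
     = 44.7418 + 241.4948
     = 286.2366 Nm


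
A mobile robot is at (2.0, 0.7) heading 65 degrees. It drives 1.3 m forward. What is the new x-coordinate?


x_new = x0 + d*cos(theta)
= 2.0 + 1.3*cos(65)
= 2.0 + 0.5494
= 2.5494


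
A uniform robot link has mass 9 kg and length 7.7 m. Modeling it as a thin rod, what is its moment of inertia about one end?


I = (1/3) * m * L^2
= (1/3) * 9 * 7.7^2
= 0.333333 * 9 * 59.29
= 177.87 kg*m^2


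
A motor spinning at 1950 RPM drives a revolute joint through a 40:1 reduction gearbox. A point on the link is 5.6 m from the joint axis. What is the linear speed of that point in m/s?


omega_motor = 1950 * 2*pi/60 = 204.2035 rad/s
omega_joint = omega_motor / 40 = 5.1051 rad/s
v = omega_joint * r = 5.1051 * 5.6
= 28.5885 m/s


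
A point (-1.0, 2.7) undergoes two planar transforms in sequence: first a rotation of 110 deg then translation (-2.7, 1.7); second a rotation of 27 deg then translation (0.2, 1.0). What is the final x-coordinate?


After transform 1:
x1 = cos(110)*-1.0 - sin(110)*2.7 + -2.7 = -4.8951
y1 = sin(110)*-1.0 + cos(110)*2.7 + 1.7 = -0.1631
After transform 2:
x2 = cos(27)*-4.8951 - sin(27)*-0.1631 + 0.2
= -4.0875


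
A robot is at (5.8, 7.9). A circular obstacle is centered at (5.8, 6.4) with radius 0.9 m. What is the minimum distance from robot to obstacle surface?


center_dist = sqrt((5.8-5.8)^2 + (7.9-6.4)^2)
= sqrt(0.0 + 2.25)
= 1.5
min_dist = center_dist - radius = 1.5 - 0.9 = 0.6 m


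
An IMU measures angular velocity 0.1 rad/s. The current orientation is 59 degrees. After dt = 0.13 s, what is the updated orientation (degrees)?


delta_theta = w * dt = 0.1 * 0.13 = 0.013 rad
= 0.7448 deg
theta_new = 59 + 0.7448 = 59.7448 deg


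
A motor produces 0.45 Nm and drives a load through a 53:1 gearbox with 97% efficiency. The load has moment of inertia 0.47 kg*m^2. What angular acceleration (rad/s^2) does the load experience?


tau_out = tau_motor * N * eta
= 0.45 * 53 * 0.97 = 23.1345 Nm
alpha = tau_out / I = 23.1345 / 0.47
= 49.2223 rad/s^2


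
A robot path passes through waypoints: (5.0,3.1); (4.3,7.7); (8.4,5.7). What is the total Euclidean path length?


Segment lengths:
  seg1 = sqrt((-0.7)^2 + (4.6)^2) = 4.653
  seg2 = sqrt((4.1)^2 + (-2.0)^2) = 4.5618
Total = 9.2148


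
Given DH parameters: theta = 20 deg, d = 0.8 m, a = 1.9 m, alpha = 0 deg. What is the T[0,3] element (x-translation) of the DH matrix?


T[0,3] = a * cos(theta)
= 1.9 * cos(20 deg)
= 1.9 * 0.9397
= 1.7854


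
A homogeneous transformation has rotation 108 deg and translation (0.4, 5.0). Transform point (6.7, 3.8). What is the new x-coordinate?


x' = cos(theta)*px - sin(theta)*py + tx
= -0.309*6.7 - 0.9511*3.8 + 0.4
= -5.2844


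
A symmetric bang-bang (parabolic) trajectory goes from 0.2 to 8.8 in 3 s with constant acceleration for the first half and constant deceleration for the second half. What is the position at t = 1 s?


Symmetric rest-to-rest: each phase covers (pf-p0)/2 in time T/2. 0.5*a*(T/2)^2 = (pf-p0)/2 => a = 4*(pf-p0)/T^2
a = 4*(8.8-0.2)/3^2 = 3.8222
t = 1 is in the acceleration phase (t <= T/2).
p = p0 + 0.5*a*t^2 = 0.2 + 0.5*3.8222*1^2
= 2.1111


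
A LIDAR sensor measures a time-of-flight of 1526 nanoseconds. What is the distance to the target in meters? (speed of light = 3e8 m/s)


tof = 1526 ns = 1.526e-06 s
dist = c * tof / 2
= 3e8 * 1.526e-06 / 2
= 228.9 m


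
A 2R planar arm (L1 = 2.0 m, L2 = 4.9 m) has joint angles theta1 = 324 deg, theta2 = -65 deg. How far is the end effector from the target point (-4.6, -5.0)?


End effector via forward kinematics:
x = L1*cos(t1) + L2*cos(t1+t2) = 0.6831
y = L1*sin(t1) + L2*sin(t1+t2) = -5.9855
Distance to target:
d = sqrt((-4.6 - 0.6831)^2 + (-5.0 - -5.9855)^2)
= sqrt(27.9108 + 0.9713)
= 5.3742 m


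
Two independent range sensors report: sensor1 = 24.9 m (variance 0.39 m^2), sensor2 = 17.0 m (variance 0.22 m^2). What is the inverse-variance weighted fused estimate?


w1 = (1/var1) / (1/var1 + 1/var2)
   = 2.5641 / (2.5641 + 4.5455) = 0.3607
w2 = 1 - w1 = 0.6393
fused = w1*s1 + w2*s2 = 8.9803 + 10.8689
= 19.8492 m


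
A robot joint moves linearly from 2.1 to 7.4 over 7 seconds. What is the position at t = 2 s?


s = t/T = 2/7 = 0.2857
p(t) = p0 + (pf-p0)*s
= 2.1 + (7.4 - 2.1) * 0.2857
= 3.6143


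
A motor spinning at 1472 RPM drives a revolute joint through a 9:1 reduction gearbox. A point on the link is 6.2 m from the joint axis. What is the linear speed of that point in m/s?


omega_motor = 1472 * 2*pi/60 = 154.1475 rad/s
omega_joint = omega_motor / 9 = 17.1275 rad/s
v = omega_joint * r = 17.1275 * 6.2
= 106.1905 m/s


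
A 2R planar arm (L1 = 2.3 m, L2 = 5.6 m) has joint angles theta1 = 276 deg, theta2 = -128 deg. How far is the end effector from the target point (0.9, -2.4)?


End effector via forward kinematics:
x = L1*cos(t1) + L2*cos(t1+t2) = -4.5087
y = L1*sin(t1) + L2*sin(t1+t2) = 0.6801
Distance to target:
d = sqrt((0.9 - -4.5087)^2 + (-2.4 - 0.6801)^2)
= sqrt(29.2535 + 9.4873)
= 6.2242 m


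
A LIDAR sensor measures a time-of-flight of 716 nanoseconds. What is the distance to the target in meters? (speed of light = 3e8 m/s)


tof = 716 ns = 7.16e-07 s
dist = c * tof / 2
= 3e8 * 7.16e-07 / 2
= 107.4 m


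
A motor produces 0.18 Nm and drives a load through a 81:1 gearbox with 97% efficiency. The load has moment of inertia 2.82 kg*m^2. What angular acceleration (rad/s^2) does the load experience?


tau_out = tau_motor * N * eta
= 0.18 * 81 * 0.97 = 14.1426 Nm
alpha = tau_out / I = 14.1426 / 2.82
= 5.0151 rad/s^2


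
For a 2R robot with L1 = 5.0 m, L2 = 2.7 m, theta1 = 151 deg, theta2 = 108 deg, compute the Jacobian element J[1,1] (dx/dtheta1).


J[1,1] = -L1*sin(t1) - L2*sin(t1+t2)
= -5.0*sin(151) - 2.7*sin(259)
= 0.2263


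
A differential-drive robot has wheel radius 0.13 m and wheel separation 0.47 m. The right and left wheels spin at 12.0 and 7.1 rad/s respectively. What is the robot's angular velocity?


vR = r*wR = 0.13*12.0 = 1.56 m/s
vL = r*wL = 0.13*7.1 = 0.923 m/s
v = (vR+vL)/2 = 1.2415 m/s
omega = (vR-vL)/L = 1.3553 rad/s
angular velocity = 1.3553 rad/s


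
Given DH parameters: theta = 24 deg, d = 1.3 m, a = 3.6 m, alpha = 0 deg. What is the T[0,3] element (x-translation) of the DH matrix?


T[0,3] = a * cos(theta)
= 3.6 * cos(24 deg)
= 3.6 * 0.9135
= 3.2888


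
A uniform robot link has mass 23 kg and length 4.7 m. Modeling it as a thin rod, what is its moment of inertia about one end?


I = (1/3) * m * L^2
= (1/3) * 23 * 4.7^2
= 0.333333 * 23 * 22.09
= 169.3567 kg*m^2


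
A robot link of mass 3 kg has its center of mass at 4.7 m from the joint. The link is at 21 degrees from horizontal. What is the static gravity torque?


tau = m*g*L*cos(angle)
= 3 * 9.81 * 4.7 * cos(21 deg)
= 3 * 9.81 * 4.7 * 0.9336
= 129.1338 Nm
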